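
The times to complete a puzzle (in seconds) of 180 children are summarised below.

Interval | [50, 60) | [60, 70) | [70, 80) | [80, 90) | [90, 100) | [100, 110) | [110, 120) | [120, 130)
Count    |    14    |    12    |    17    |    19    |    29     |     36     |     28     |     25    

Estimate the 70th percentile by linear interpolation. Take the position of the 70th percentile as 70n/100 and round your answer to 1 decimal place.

Cumulative frequencies: 14, 26, 43, 62, 91, 127, 155, 180
n = 180; position = 70n/100 = 126.
This falls in the class [100, 110): L = 100, F = 91, f = 36, h = 10.
70th percentile ≈ 100 + ((126 − 91) / 36) × 10 = 109.7222

109.7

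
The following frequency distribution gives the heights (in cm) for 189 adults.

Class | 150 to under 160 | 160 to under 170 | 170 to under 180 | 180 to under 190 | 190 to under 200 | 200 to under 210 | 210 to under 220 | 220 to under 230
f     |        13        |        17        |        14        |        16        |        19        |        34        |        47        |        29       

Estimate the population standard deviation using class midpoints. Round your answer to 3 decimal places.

Midpoints: 155, 165, 175, 185, 195, 205, 215, 225
n = 189, Σfm = 37535, mean = 198.5979
Σfm² = 7543525
Σf(m − x̄)² = Σfm² − (Σfm)²/n = 7543525 − 37535²/189 = 89153.4392
Population variance = 89153.4392 / 189 = 471.7113
Standard deviation = √471.7113 = 21.7189

21.719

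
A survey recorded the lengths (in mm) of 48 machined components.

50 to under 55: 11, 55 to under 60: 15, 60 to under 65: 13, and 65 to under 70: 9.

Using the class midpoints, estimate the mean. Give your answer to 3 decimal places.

Midpoints: 52.5, 57.5, 62.5, 67.5
Σfm = 11×52.5 + 15×57.5 + 13×62.5 + 9×67.5 = 2860
n = Σf = 48
Mean = 2860 / 48 = 59.5833

59.583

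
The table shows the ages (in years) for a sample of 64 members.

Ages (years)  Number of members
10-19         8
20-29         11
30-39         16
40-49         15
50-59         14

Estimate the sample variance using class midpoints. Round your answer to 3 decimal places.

Midpoints: 14.5, 24.5, 34.5, 44.5, 54.5
n = 64, Σfm = 2368, mean = 37.0000
Σfm² = 98616
Σf(m − x̄)² = Σfm² − (Σfm)²/n = 98616 − 2368²/64 = 11000.0000
Sample variance = 11000.0000 / 63 = 174.6032

174.603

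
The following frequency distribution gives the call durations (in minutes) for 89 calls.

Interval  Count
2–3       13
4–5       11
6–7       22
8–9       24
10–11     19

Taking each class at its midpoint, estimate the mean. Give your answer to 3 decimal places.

7.062

Midpoints: 2.5, 4.5, 6.5, 8.5, 10.5
Σfm = 13×2.5 + 11×4.5 + 22×6.5 + 24×8.5 + 19×10.5 = 628.5
n = Σf = 89
Mean = 628.5 / 89 = 7.0618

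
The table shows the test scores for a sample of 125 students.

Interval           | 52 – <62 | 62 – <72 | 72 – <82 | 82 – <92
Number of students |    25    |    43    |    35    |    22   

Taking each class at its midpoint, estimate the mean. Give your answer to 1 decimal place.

71.3

Midpoints: 57, 67, 77, 87
Σfm = 25×57 + 43×67 + 35×77 + 22×87 = 8915
n = Σf = 125
Mean = 8915 / 125 = 71.3200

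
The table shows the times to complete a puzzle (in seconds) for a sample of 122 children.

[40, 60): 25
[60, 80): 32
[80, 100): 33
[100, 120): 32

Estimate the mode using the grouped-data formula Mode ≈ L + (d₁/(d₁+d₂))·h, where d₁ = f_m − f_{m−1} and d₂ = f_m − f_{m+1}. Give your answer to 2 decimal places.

Modal class: [80, 100) (highest frequency 33).
d₁ = 33 − 32 = 1, d₂ = 33 − 32 = 1
Mode ≈ 80 + (1/(1+1)) × 20 = 80 + 10.0000 = 90.0000

90.00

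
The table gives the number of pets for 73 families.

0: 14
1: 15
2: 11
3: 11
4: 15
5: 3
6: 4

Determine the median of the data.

Cumulative frequencies: 14, 29, 40, 51, 66, 69, 73
n = 73, so the median is the value in position (n+1)/2 = 37.
Position 37 falls at value 2.

2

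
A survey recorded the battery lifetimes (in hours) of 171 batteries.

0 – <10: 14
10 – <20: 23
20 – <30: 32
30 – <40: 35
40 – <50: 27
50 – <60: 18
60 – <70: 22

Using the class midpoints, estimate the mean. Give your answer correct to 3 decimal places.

35.526

Midpoints: 5, 15, 25, 35, 45, 55, 65
Σfm = 14×5 + 23×15 + 32×25 + 35×35 + 27×45 + 18×55 + 22×65 = 6075
n = Σf = 171
Mean = 6075 / 171 = 35.5263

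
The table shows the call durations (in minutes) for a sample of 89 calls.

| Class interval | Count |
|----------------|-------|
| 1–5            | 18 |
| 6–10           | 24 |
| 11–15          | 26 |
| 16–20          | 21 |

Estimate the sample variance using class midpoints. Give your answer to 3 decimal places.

Midpoints: 3, 8, 13, 18
n = 89, Σfm = 962, mean = 10.8090
Σfm² = 12896
Σf(m − x̄)² = Σfm² − (Σfm)²/n = 12896 − 962²/89 = 2497.7528
Sample variance = 2497.7528 / 88 = 28.3836

28.384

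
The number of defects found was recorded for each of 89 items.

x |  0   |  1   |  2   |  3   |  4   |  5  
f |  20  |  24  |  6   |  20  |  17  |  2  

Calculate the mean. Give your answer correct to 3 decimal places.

1.955

Values: 0, 1, 2, 3, 4, 5
Σfx = 20×0 + 24×1 + 6×2 + 20×3 + 17×4 + 2×5 = 174
n = Σf = 89
Mean = 174 / 89 = 1.9551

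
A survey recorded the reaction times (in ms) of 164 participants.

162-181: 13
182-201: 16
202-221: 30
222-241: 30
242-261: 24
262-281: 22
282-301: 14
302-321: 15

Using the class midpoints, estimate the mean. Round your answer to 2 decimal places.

Midpoints: 171.5, 191.5, 211.5, 231.5, 251.5, 271.5, 291.5, 311.5
Σfm = 13×171.5 + 16×191.5 + 30×211.5 + 30×231.5 + 24×251.5 + 22×271.5 + 14×291.5 + 15×311.5 = 39346
n = Σf = 164
Mean = 39346 / 164 = 239.9146

239.91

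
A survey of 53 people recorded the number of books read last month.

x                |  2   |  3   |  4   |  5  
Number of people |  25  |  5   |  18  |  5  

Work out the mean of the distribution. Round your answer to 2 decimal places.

Values: 2, 3, 4, 5
Σfx = 25×2 + 5×3 + 18×4 + 5×5 = 162
n = Σf = 53
Mean = 162 / 53 = 3.0566

3.06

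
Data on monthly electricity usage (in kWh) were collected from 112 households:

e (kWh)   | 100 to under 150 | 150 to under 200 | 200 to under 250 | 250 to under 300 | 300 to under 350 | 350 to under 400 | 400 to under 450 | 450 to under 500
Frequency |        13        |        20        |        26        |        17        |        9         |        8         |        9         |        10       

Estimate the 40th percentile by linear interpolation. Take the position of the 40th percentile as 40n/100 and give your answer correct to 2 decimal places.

222.69

Cumulative frequencies: 13, 33, 59, 76, 85, 93, 102, 112
n = 112; position = 40n/100 = 44.8.
This falls in the class 200 to under 250: L = 200, F = 33, f = 26, h = 50.
40th percentile ≈ 200 + ((44.8 − 33) / 26) × 50 = 222.6923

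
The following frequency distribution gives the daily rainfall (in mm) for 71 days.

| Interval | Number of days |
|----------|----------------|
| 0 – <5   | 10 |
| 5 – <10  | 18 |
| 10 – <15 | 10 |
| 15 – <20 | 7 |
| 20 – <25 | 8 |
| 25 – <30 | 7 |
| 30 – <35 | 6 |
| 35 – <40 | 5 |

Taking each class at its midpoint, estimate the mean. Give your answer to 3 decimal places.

Midpoints: 2.5, 7.5, 12.5, 17.5, 22.5, 27.5, 32.5, 37.5
Σfm = 10×2.5 + 18×7.5 + 10×12.5 + 7×17.5 + 8×22.5 + 7×27.5 + 6×32.5 + 5×37.5 = 1162.5
n = Σf = 71
Mean = 1162.5 / 71 = 16.3732

16.373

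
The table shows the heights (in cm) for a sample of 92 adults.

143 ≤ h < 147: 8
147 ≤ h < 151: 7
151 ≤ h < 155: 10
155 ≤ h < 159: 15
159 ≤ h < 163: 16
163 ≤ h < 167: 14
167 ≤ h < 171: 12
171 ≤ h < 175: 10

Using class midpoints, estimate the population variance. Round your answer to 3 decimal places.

68.461

Midpoints: 145, 149, 153, 157, 161, 165, 169, 173
n = 92, Σfm = 14732, mean = 160.1304
Σfm² = 2365340
Σf(m − x̄)² = Σfm² − (Σfm)²/n = 2365340 − 14732²/92 = 6298.4348
Population variance = 6298.4348 / 92 = 68.4612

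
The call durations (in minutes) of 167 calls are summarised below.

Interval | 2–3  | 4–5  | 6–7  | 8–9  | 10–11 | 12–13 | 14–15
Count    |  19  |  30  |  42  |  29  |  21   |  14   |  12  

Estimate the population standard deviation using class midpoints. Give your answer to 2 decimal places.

3.41

Midpoints: 2.5, 4.5, 6.5, 8.5, 10.5, 12.5, 14.5
n = 167, Σfm = 1271.5, mean = 7.6138
Σfm² = 11621.75
Σf(m − x̄)² = Σfm² − (Σfm)²/n = 11621.75 − 1271.5²/167 = 1940.8383
Population variance = 1940.8383 / 167 = 11.6218
Standard deviation = √11.6218 = 3.4091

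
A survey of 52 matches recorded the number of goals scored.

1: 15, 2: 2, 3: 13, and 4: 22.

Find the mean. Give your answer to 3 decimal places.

2.808

Values: 1, 2, 3, 4
Σfx = 15×1 + 2×2 + 13×3 + 22×4 = 146
n = Σf = 52
Mean = 146 / 52 = 2.8077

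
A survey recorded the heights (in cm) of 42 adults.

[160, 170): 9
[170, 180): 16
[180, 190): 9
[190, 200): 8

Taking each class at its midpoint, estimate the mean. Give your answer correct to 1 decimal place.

178.8

Midpoints: 165, 175, 185, 195
Σfm = 9×165 + 16×175 + 9×185 + 8×195 = 7510
n = Σf = 42
Mean = 7510 / 42 = 178.8095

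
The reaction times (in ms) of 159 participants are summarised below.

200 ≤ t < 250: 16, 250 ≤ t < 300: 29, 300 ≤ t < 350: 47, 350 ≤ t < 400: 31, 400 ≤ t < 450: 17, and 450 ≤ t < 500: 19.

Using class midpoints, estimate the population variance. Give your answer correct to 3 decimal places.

5339.583

Midpoints: 225, 275, 325, 375, 425, 475
n = 159, Σfm = 54725, mean = 344.1824
Σfm² = 19684375
Σf(m − x̄)² = Σfm² − (Σfm)²/n = 19684375 − 54725²/159 = 848993.7107
Population variance = 848993.7107 / 159 = 5339.5831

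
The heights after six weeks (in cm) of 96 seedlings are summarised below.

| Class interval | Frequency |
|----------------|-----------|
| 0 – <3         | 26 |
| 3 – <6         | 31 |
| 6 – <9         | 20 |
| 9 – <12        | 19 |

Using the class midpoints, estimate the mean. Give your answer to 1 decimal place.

5.5

Midpoints: 1.5, 4.5, 7.5, 10.5
Σfm = 26×1.5 + 31×4.5 + 20×7.5 + 19×10.5 = 528
n = Σf = 96
Mean = 528 / 96 = 5.5000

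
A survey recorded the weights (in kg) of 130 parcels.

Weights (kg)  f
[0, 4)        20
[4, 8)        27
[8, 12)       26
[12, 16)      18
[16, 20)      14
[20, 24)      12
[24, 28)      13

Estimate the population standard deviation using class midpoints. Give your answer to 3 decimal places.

7.544

Midpoints: 2, 6, 10, 14, 18, 22, 26
n = 130, Σfm = 1568, mean = 12.0615
Σfm² = 26312
Σf(m − x̄)² = Σfm² − (Σfm)²/n = 26312 − 1568²/130 = 7399.5077
Population variance = 7399.5077 / 130 = 56.9193
Standard deviation = √56.9193 = 7.5445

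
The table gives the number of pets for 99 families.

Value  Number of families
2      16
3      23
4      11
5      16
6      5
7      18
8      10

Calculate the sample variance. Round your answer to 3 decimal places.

Values: 2, 3, 4, 5, 6, 7, 8
n = 99, Σfx = 461, mean = 4.6566
Σfx² = 2549
Σf(x − x̄)² = Σfx² − (Σfx)²/n = 2549 − 461²/99 = 402.3232
Sample variance = 402.3232 / 98 = 4.1053

4.105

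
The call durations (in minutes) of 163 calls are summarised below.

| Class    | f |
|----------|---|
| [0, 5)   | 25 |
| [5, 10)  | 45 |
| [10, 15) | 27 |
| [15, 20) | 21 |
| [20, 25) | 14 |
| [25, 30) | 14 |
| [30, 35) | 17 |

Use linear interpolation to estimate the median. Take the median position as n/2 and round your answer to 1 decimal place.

Cumulative frequencies: 25, 70, 97, 118, 132, 146, 163
n = 163; position = n/2 = 81.5.
This falls in the class [10, 15): L = 10, F = 70, f = 27, h = 5.
Median ≈ 10 + ((81.5 − 70) / 27) × 5 = 12.1296

12.1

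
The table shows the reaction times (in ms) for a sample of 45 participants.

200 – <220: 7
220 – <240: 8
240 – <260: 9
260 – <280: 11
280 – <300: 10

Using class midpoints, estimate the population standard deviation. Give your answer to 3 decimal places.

27.520

Midpoints: 210, 230, 250, 270, 290
n = 45, Σfm = 11430, mean = 254.0000
Σfm² = 2937300
Σf(m − x̄)² = Σfm² − (Σfm)²/n = 2937300 − 11430²/45 = 34080.0000
Population variance = 34080.0000 / 45 = 757.3333
Standard deviation = √757.3333 = 27.5197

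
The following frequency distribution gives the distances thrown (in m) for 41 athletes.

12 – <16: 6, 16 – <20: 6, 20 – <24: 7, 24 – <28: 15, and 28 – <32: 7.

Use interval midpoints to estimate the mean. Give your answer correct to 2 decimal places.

Midpoints: 14, 18, 22, 26, 30
Σfm = 6×14 + 6×18 + 7×22 + 15×26 + 7×30 = 946
n = Σf = 41
Mean = 946 / 41 = 23.0732

23.07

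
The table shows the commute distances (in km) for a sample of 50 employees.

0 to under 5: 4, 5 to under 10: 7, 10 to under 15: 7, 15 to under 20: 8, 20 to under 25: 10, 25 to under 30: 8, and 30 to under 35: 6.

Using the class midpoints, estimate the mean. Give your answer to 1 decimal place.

Midpoints: 2.5, 7.5, 12.5, 17.5, 22.5, 27.5, 32.5
Σfm = 4×2.5 + 7×7.5 + 7×12.5 + 8×17.5 + 10×22.5 + 8×27.5 + 6×32.5 = 930
n = Σf = 50
Mean = 930 / 50 = 18.6000

18.6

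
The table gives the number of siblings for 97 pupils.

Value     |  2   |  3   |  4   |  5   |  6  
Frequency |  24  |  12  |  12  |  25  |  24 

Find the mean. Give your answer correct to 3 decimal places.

4.134

Values: 2, 3, 4, 5, 6
Σfx = 24×2 + 12×3 + 12×4 + 25×5 + 24×6 = 401
n = Σf = 97
Mean = 401 / 97 = 4.1340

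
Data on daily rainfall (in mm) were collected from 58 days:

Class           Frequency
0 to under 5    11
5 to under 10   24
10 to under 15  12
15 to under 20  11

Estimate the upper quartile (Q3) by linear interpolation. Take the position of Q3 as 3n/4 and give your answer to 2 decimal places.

13.54

Cumulative frequencies: 11, 35, 47, 58
n = 58; position = 3n/4 = 43.5.
This falls in the class 10 to under 15: L = 10, F = 35, f = 12, h = 5.
Upper quartile ≈ 10 + ((43.5 − 35) / 12) × 5 = 13.5417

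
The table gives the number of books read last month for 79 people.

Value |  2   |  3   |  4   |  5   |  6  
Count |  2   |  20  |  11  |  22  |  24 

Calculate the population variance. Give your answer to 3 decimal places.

1.509

Values: 2, 3, 4, 5, 6
n = 79, Σfx = 362, mean = 4.5823
Σfx² = 1778
Σf(x − x̄)² = Σfx² − (Σfx)²/n = 1778 − 362²/79 = 119.2152
Population variance = 119.2152 / 79 = 1.5091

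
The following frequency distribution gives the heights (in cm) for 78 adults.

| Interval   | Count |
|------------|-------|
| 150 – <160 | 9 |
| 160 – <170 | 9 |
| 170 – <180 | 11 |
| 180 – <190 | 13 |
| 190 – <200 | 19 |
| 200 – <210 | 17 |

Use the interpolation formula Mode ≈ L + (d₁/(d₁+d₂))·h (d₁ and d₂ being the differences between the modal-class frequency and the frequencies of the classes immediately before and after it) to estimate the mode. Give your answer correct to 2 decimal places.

197.50

Modal class: 190 – <200 (highest frequency 19).
d₁ = 19 − 13 = 6, d₂ = 19 − 17 = 2
Mode ≈ 190 + (6/(6+2)) × 10 = 190 + 7.5000 = 197.5000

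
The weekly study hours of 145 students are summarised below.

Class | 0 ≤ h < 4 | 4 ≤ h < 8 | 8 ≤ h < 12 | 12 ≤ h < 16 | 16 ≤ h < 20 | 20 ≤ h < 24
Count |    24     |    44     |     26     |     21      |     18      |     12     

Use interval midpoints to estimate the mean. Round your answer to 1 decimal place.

Midpoints: 2, 6, 10, 14, 18, 22
Σfm = 24×2 + 44×6 + 26×10 + 21×14 + 18×18 + 12×22 = 1454
n = Σf = 145
Mean = 1454 / 145 = 10.0276

10.0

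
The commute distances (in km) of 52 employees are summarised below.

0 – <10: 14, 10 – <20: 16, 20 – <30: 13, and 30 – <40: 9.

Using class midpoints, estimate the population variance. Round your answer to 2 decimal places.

Midpoints: 5, 15, 25, 35
n = 52, Σfm = 950, mean = 18.2692
Σfm² = 23100
Σf(m − x̄)² = Σfm² − (Σfm)²/n = 23100 − 950²/52 = 5744.2308
Population variance = 5744.2308 / 52 = 110.4660

110.47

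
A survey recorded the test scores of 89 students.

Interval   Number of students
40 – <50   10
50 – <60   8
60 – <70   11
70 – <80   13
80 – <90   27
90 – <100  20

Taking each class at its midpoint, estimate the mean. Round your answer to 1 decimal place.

76.1

Midpoints: 45, 55, 65, 75, 85, 95
Σfm = 10×45 + 8×55 + 11×65 + 13×75 + 27×85 + 20×95 = 6775
n = Σf = 89
Mean = 6775 / 89 = 76.1236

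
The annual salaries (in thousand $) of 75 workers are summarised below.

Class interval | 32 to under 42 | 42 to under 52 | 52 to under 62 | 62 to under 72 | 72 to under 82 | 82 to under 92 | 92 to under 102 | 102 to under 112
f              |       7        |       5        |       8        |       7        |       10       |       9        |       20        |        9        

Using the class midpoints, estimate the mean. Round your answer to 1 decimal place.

Midpoints: 37, 47, 57, 67, 77, 87, 97, 107
Σfm = 7×37 + 5×47 + 8×57 + 7×67 + 10×77 + 9×87 + 20×97 + 9×107 = 5875
n = Σf = 75
Mean = 5875 / 75 = 78.3333

78.3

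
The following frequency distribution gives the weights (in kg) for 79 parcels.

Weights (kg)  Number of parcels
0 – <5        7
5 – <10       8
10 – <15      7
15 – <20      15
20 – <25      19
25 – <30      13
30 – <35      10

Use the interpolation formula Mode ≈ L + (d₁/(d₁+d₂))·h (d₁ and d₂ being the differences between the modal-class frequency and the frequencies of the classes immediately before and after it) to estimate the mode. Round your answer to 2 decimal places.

22.00

Modal class: 20 – <25 (highest frequency 19).
d₁ = 19 − 15 = 4, d₂ = 19 − 13 = 6
Mode ≈ 20 + (4/(4+6)) × 5 = 20 + 2.0000 = 22.0000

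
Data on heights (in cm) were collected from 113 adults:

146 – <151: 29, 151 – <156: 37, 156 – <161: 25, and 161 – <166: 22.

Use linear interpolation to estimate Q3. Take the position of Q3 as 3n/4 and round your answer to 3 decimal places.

159.750

Cumulative frequencies: 29, 66, 91, 113
n = 113; position = 3n/4 = 84.75.
This falls in the class 156 – <161: L = 156, F = 66, f = 25, h = 5.
Upper quartile ≈ 156 + ((84.75 − 66) / 25) × 5 = 159.7500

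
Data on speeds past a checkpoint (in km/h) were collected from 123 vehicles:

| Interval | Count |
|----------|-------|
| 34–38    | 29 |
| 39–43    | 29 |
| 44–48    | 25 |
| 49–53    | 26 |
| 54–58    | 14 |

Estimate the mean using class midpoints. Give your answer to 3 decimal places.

44.659

Midpoints: 36, 41, 46, 51, 56
Σfm = 29×36 + 29×41 + 25×46 + 26×51 + 14×56 = 5493
n = Σf = 123
Mean = 5493 / 123 = 44.6585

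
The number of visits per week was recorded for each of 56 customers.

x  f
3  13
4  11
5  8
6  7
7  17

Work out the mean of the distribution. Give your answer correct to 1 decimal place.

5.1

Values: 3, 4, 5, 6, 7
Σfx = 13×3 + 11×4 + 8×5 + 7×6 + 17×7 = 284
n = Σf = 56
Mean = 284 / 56 = 5.0714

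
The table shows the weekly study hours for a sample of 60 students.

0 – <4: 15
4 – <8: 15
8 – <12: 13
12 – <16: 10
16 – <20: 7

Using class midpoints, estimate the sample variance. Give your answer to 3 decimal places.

28.651

Midpoints: 2, 6, 10, 14, 18
n = 60, Σfm = 516, mean = 8.6000
Σfm² = 6128
Σf(m − x̄)² = Σfm² − (Σfm)²/n = 6128 − 516²/60 = 1690.4000
Sample variance = 1690.4000 / 59 = 28.6508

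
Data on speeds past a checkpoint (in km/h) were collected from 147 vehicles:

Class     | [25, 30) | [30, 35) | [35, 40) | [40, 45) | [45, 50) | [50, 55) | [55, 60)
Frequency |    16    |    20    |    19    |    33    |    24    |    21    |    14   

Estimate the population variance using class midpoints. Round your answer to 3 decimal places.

81.121

Midpoints: 27.5, 32.5, 37.5, 42.5, 47.5, 52.5, 57.5
n = 147, Σfm = 6252.5, mean = 42.5340
Σfm² = 277868.75
Σf(m − x̄)² = Σfm² − (Σfm)²/n = 277868.75 − 6252.5²/147 = 11924.8299
Population variance = 11924.8299 / 147 = 81.1213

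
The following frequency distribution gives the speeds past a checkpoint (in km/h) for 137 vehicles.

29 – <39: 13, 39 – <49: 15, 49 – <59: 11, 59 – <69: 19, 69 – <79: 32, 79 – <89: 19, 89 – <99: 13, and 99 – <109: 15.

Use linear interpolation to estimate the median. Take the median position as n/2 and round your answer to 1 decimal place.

Cumulative frequencies: 13, 28, 39, 58, 90, 109, 122, 137
n = 137; position = n/2 = 68.5.
This falls in the class 69 – <79: L = 69, F = 58, f = 32, h = 10.
Median ≈ 69 + ((68.5 − 58) / 32) × 10 = 72.2812

72.3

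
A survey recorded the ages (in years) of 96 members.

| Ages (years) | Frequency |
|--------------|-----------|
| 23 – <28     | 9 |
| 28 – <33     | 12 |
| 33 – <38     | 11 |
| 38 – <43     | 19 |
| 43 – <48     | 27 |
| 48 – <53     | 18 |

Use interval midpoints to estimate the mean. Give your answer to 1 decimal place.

Midpoints: 25.5, 30.5, 35.5, 40.5, 45.5, 50.5
Σfm = 9×25.5 + 12×30.5 + 11×35.5 + 19×40.5 + 27×45.5 + 18×50.5 = 3893
n = Σf = 96
Mean = 3893 / 96 = 40.5521

40.6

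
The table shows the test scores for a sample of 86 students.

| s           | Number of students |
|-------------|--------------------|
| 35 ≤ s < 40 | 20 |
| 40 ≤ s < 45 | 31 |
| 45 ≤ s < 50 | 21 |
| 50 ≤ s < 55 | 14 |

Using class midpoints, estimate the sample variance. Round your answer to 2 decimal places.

25.65

Midpoints: 37.5, 42.5, 47.5, 52.5
n = 86, Σfm = 3800, mean = 44.1860
Σfm² = 170087.5
Σf(m − x̄)² = Σfm² − (Σfm)²/n = 170087.5 − 3800²/86 = 2180.5233
Sample variance = 2180.5233 / 85 = 25.6532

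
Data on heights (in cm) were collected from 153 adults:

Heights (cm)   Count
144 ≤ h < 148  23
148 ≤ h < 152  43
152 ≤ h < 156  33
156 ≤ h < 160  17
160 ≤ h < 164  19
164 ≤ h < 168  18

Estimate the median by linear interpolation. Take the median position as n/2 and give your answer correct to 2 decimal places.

Cumulative frequencies: 23, 66, 99, 116, 135, 153
n = 153; position = n/2 = 76.5.
This falls in the class 152 ≤ h < 156: L = 152, F = 66, f = 33, h = 4.
Median ≈ 152 + ((76.5 − 66) / 33) × 4 = 153.2727

153.27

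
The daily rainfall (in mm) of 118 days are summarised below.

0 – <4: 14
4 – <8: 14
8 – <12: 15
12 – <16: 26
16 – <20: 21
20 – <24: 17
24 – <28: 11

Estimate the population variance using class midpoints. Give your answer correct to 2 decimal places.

52.19

Midpoints: 2, 6, 10, 14, 18, 22, 26
n = 118, Σfm = 1664, mean = 14.1017
Σfm² = 29624
Σf(m − x̄)² = Σfm² − (Σfm)²/n = 29624 − 1664²/118 = 6158.7797
Population variance = 6158.7797 / 118 = 52.1930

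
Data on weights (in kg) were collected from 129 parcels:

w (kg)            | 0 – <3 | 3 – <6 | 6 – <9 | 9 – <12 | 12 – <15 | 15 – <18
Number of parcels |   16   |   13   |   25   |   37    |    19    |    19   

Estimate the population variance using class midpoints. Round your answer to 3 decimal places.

Midpoints: 1.5, 4.5, 7.5, 10.5, 13.5, 16.5
n = 129, Σfm = 1228.5, mean = 9.5233
Σfm² = 14420.25
Σf(m − x̄)² = Σfm² − (Σfm)²/n = 14420.25 − 1228.5²/129 = 2720.9302
Population variance = 2720.9302 / 129 = 21.0925

21.092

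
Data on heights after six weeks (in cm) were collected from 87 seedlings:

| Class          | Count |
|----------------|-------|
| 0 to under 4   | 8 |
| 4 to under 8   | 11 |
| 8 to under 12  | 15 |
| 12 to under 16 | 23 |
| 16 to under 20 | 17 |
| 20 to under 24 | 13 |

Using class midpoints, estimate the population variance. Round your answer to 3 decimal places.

Midpoints: 2, 6, 10, 14, 18, 22
n = 87, Σfm = 1146, mean = 13.1724
Σfm² = 18236
Σf(m − x̄)² = Σfm² − (Σfm)²/n = 18236 − 1146²/87 = 3140.4138
Population variance = 3140.4138 / 87 = 36.0967

36.097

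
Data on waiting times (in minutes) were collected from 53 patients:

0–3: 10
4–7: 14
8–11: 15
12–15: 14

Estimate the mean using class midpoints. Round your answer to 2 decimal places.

7.99

Midpoints: 1.5, 5.5, 9.5, 13.5
Σfm = 10×1.5 + 14×5.5 + 15×9.5 + 14×13.5 = 423.5
n = Σf = 53
Mean = 423.5 / 53 = 7.9906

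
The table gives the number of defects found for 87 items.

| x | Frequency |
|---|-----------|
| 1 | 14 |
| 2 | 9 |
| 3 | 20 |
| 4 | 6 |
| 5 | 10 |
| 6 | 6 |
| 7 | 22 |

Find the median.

Cumulative frequencies: 14, 23, 43, 49, 59, 65, 87
n = 87, so the median is the value in position (n+1)/2 = 44.
Position 44 falls at value 4.

4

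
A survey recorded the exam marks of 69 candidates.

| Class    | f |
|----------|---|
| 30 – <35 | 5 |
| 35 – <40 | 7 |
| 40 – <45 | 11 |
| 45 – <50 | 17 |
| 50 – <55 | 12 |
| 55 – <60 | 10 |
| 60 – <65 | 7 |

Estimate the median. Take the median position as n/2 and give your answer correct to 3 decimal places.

Cumulative frequencies: 5, 12, 23, 40, 52, 62, 69
n = 69; position = n/2 = 34.5.
This falls in the class 45 – <50: L = 45, F = 23, f = 17, h = 5.
Median ≈ 45 + ((34.5 − 23) / 17) × 5 = 48.3824

48.382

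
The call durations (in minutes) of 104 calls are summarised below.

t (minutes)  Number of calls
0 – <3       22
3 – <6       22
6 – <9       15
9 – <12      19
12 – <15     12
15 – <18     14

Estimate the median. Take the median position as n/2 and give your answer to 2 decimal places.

7.60

Cumulative frequencies: 22, 44, 59, 78, 90, 104
n = 104; position = n/2 = 52.
This falls in the class 6 – <9: L = 6, F = 44, f = 15, h = 3.
Median ≈ 6 + ((52 − 44) / 15) × 3 = 7.6000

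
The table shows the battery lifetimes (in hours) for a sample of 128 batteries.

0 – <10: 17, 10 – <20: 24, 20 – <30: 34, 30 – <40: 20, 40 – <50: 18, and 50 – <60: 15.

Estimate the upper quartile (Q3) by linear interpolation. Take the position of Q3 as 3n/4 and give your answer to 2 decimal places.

40.56

Cumulative frequencies: 17, 41, 75, 95, 113, 128
n = 128; position = 3n/4 = 96.
This falls in the class 40 – <50: L = 40, F = 95, f = 18, h = 10.
Upper quartile ≈ 40 + ((96 − 95) / 18) × 10 = 40.5556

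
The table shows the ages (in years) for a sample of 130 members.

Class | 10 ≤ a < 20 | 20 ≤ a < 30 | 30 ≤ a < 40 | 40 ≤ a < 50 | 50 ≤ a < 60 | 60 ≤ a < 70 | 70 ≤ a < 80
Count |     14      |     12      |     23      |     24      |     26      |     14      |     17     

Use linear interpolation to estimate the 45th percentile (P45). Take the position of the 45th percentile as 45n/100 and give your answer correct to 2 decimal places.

43.96

Cumulative frequencies: 14, 26, 49, 73, 99, 113, 130
n = 130; position = 45n/100 = 58.5.
This falls in the class 40 ≤ a < 50: L = 40, F = 49, f = 24, h = 10.
45th percentile ≈ 40 + ((58.5 − 49) / 24) × 10 = 43.9583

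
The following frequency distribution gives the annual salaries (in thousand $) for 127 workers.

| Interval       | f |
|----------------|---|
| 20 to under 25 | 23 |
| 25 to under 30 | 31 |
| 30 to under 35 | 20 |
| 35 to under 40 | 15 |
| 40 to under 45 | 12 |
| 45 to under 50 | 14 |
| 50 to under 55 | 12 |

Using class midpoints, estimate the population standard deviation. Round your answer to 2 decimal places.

9.75

Midpoints: 22.5, 27.5, 32.5, 37.5, 42.5, 47.5, 52.5
n = 127, Σfm = 4387.5, mean = 34.5472
Σfm² = 163643.75
Σf(m − x̄)² = Σfm² − (Σfm)²/n = 163643.75 − 4387.5²/127 = 12067.7165
Population variance = 12067.7165 / 127 = 95.0214
Standard deviation = √95.0214 = 9.7479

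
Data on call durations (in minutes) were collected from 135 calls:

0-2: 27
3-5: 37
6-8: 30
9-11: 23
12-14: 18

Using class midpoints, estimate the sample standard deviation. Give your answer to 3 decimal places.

3.951

Midpoints: 1, 4, 7, 10, 13
n = 135, Σfm = 849, mean = 6.2889
Σfm² = 7431
Σf(m − x̄)² = Σfm² − (Σfm)²/n = 7431 − 849²/135 = 2091.7333
Sample variance = 2091.7333 / 134 = 15.6100
Standard deviation = √15.6100 = 3.9509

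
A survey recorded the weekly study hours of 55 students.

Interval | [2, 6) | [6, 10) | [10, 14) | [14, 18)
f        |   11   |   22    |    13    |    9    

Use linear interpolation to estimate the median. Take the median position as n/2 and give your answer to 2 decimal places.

9.00

Cumulative frequencies: 11, 33, 46, 55
n = 55; position = n/2 = 27.5.
This falls in the class [6, 10): L = 6, F = 11, f = 22, h = 4.
Median ≈ 6 + ((27.5 − 11) / 22) × 4 = 9.0000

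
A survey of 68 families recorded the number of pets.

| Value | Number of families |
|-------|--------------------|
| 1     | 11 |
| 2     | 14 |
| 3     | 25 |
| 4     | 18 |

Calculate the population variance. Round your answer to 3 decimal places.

Values: 1, 2, 3, 4
n = 68, Σfx = 186, mean = 2.7353
Σfx² = 580
Σf(x − x̄)² = Σfx² − (Σfx)²/n = 580 − 186²/68 = 71.2353
Population variance = 71.2353 / 68 = 1.0476

1.048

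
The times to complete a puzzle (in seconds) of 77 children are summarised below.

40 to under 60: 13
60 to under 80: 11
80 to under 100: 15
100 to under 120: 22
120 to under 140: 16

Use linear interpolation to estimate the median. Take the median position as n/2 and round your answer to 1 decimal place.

Cumulative frequencies: 13, 24, 39, 61, 77
n = 77; position = n/2 = 38.5.
This falls in the class 80 to under 100: L = 80, F = 24, f = 15, h = 20.
Median ≈ 80 + ((38.5 − 24) / 15) × 20 = 99.3333

99.3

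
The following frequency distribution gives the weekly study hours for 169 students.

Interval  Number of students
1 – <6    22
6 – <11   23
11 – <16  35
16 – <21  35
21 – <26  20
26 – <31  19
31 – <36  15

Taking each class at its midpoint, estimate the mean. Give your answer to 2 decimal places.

Midpoints: 3.5, 8.5, 13.5, 18.5, 23.5, 28.5, 33.5
Σfm = 22×3.5 + 23×8.5 + 35×13.5 + 35×18.5 + 20×23.5 + 19×28.5 + 15×33.5 = 2906.5
n = Σf = 169
Mean = 2906.5 / 169 = 17.1982

17.20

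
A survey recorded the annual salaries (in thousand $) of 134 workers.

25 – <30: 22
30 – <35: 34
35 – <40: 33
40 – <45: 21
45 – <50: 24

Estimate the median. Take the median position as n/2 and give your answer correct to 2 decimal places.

36.67

Cumulative frequencies: 22, 56, 89, 110, 134
n = 134; position = n/2 = 67.
This falls in the class 35 – <40: L = 35, F = 56, f = 33, h = 5.
Median ≈ 35 + ((67 − 56) / 33) × 5 = 36.6667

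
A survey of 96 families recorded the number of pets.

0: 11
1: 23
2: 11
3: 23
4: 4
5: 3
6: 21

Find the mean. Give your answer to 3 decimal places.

Values: 0, 1, 2, 3, 4, 5, 6
Σfx = 11×0 + 23×1 + 11×2 + 23×3 + 4×4 + 3×5 + 21×6 = 271
n = Σf = 96
Mean = 271 / 96 = 2.8229

2.823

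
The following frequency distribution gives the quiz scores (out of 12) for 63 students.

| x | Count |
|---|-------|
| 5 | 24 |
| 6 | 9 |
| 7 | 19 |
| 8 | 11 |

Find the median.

6

Cumulative frequencies: 24, 33, 52, 63
n = 63, so the median is the value in position (n+1)/2 = 32.
Position 32 falls at value 6.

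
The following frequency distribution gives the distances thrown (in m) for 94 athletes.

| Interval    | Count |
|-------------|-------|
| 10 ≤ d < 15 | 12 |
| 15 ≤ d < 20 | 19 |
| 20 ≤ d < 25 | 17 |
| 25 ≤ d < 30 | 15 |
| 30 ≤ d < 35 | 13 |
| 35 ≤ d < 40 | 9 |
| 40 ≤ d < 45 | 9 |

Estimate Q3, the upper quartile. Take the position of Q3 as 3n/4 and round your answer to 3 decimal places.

Cumulative frequencies: 12, 31, 48, 63, 76, 85, 94
n = 94; position = 3n/4 = 70.5.
This falls in the class 30 ≤ d < 35: L = 30, F = 63, f = 13, h = 5.
Upper quartile ≈ 30 + ((70.5 − 63) / 13) × 5 = 32.8846

32.885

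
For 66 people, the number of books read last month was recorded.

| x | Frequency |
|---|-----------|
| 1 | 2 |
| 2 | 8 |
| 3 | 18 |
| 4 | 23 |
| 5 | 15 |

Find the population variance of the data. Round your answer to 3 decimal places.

Values: 1, 2, 3, 4, 5
n = 66, Σfx = 239, mean = 3.6212
Σfx² = 939
Σf(x − x̄)² = Σfx² − (Σfx)²/n = 939 − 239²/66 = 73.5303
Population variance = 73.5303 / 66 = 1.1141

1.114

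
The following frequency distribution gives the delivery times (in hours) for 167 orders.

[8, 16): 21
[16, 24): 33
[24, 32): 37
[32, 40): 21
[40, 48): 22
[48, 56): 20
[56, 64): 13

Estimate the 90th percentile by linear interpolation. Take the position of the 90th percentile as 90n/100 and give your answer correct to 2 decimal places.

54.52

Cumulative frequencies: 21, 54, 91, 112, 134, 154, 167
n = 167; position = 90n/100 = 150.3.
This falls in the class [48, 56): L = 48, F = 134, f = 20, h = 8.
90th percentile ≈ 48 + ((150.3 − 134) / 20) × 8 = 54.5200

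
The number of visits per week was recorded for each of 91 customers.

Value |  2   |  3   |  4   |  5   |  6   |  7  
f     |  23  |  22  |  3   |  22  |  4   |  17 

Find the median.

4

Cumulative frequencies: 23, 45, 48, 70, 74, 91
n = 91, so the median is the value in position (n+1)/2 = 46.
Position 46 falls at value 4.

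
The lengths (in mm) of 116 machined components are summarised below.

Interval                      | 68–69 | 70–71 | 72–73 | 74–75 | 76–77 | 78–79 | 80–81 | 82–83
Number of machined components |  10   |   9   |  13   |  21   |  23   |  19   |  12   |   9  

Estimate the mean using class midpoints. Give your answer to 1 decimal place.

Midpoints: 68.5, 70.5, 72.5, 74.5, 76.5, 78.5, 80.5, 82.5
Σfm = 10×68.5 + 9×70.5 + 13×72.5 + 21×74.5 + 23×76.5 + 19×78.5 + 12×80.5 + 9×82.5 = 8786
n = Σf = 116
Mean = 8786 / 116 = 75.7414

75.7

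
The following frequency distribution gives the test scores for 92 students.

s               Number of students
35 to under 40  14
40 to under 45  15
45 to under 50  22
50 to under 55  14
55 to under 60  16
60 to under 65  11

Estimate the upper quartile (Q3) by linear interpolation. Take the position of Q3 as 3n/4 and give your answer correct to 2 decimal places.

56.25

Cumulative frequencies: 14, 29, 51, 65, 81, 92
n = 92; position = 3n/4 = 69.
This falls in the class 55 to under 60: L = 55, F = 65, f = 16, h = 5.
Upper quartile ≈ 55 + ((69 − 65) / 16) × 5 = 56.2500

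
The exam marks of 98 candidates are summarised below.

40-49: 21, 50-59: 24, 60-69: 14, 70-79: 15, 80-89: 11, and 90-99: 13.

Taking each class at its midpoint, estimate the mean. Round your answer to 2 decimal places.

Midpoints: 44.5, 54.5, 64.5, 74.5, 84.5, 94.5
Σfm = 21×44.5 + 24×54.5 + 14×64.5 + 15×74.5 + 11×84.5 + 13×94.5 = 6421
n = Σf = 98
Mean = 6421 / 98 = 65.5204

65.52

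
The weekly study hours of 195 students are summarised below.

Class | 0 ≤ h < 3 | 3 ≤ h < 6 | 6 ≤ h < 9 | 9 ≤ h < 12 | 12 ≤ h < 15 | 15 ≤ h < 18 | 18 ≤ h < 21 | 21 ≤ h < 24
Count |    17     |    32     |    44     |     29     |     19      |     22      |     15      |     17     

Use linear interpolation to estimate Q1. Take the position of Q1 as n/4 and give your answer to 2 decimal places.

5.98

Cumulative frequencies: 17, 49, 93, 122, 141, 163, 178, 195
n = 195; position = n/4 = 48.75.
This falls in the class 3 ≤ h < 6: L = 3, F = 17, f = 32, h = 3.
Lower quartile ≈ 3 + ((48.75 − 17) / 32) × 3 = 5.9766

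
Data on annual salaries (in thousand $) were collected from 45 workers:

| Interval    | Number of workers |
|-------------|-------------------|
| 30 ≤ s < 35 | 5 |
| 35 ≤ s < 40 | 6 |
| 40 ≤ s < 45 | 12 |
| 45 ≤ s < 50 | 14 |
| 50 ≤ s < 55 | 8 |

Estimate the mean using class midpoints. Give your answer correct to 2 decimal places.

Midpoints: 32.5, 37.5, 42.5, 47.5, 52.5
Σfm = 5×32.5 + 6×37.5 + 12×42.5 + 14×47.5 + 8×52.5 = 1982.5
n = Σf = 45
Mean = 1982.5 / 45 = 44.0556

44.06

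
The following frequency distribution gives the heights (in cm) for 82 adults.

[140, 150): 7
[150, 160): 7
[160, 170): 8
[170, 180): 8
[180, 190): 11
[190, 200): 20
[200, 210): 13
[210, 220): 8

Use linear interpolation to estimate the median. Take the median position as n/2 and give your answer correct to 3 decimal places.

Cumulative frequencies: 7, 14, 22, 30, 41, 61, 74, 82
n = 82; position = n/2 = 41.
This falls in the class [180, 190): L = 180, F = 30, f = 11, h = 10.
Median ≈ 180 + ((41 − 30) / 11) × 10 = 190.0000

190.000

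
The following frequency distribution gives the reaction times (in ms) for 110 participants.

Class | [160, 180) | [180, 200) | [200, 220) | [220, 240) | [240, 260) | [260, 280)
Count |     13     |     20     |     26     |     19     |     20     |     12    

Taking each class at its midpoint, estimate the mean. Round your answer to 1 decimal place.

Midpoints: 170, 190, 210, 230, 250, 270
Σfm = 13×170 + 20×190 + 26×210 + 19×230 + 20×250 + 12×270 = 24080
n = Σf = 110
Mean = 24080 / 110 = 218.9091

218.9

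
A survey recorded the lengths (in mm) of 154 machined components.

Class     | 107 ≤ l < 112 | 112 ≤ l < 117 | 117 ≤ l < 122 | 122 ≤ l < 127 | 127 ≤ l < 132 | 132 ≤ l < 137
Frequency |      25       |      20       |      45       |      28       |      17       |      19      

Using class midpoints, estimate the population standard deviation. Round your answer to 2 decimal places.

7.76

Midpoints: 109.5, 114.5, 119.5, 124.5, 129.5, 134.5
n = 154, Σfm = 18648, mean = 121.0909
Σfm² = 2267388.5
Σf(m − x̄)² = Σfm² − (Σfm)²/n = 2267388.5 − 18648²/154 = 9285.2273
Population variance = 9285.2273 / 154 = 60.2937
Standard deviation = √60.2937 = 7.7649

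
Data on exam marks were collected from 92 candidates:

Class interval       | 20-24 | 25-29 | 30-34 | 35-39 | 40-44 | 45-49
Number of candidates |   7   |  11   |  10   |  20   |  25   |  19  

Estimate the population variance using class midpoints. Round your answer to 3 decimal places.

58.944

Midpoints: 22, 27, 32, 37, 42, 47
n = 92, Σfm = 3454, mean = 37.5435
Σfm² = 135098
Σf(m − x̄)² = Σfm² − (Σfm)²/n = 135098 − 3454²/92 = 5422.8261
Population variance = 5422.8261 / 92 = 58.9438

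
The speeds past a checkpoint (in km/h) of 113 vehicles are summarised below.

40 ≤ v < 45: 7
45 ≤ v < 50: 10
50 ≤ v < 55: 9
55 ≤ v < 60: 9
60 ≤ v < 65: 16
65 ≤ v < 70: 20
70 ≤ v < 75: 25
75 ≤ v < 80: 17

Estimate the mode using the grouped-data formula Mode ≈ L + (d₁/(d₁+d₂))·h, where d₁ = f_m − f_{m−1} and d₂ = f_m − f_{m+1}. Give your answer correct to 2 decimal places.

71.92

Modal class: 70 ≤ v < 75 (highest frequency 25).
d₁ = 25 − 20 = 5, d₂ = 25 − 17 = 8
Mode ≈ 70 + (5/(5+8)) × 5 = 70 + 1.9231 = 71.9231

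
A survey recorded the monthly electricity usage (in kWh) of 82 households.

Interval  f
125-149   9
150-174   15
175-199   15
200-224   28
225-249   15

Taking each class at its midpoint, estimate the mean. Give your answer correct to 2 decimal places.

194.62

Midpoints: 137, 162, 187, 212, 237
Σfm = 9×137 + 15×162 + 15×187 + 28×212 + 15×237 = 15959
n = Σf = 82
Mean = 15959 / 82 = 194.6220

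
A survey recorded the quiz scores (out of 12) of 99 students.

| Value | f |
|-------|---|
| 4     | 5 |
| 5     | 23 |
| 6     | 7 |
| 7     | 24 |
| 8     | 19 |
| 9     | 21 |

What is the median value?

Cumulative frequencies: 5, 28, 35, 59, 78, 99
n = 99, so the median is the value in position (n+1)/2 = 50.
Position 50 falls at value 7.

7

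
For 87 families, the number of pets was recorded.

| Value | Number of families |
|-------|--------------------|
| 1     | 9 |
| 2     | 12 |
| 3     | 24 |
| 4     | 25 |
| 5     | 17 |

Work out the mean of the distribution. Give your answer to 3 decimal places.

Values: 1, 2, 3, 4, 5
Σfx = 9×1 + 12×2 + 24×3 + 25×4 + 17×5 = 290
n = Σf = 87
Mean = 290 / 87 = 3.3333

3.333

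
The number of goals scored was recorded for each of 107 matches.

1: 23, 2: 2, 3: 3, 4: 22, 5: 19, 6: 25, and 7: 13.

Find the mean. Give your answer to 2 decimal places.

4.30

Values: 1, 2, 3, 4, 5, 6, 7
Σfx = 23×1 + 2×2 + 3×3 + 22×4 + 19×5 + 25×6 + 13×7 = 460
n = Σf = 107
Mean = 460 / 107 = 4.2991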